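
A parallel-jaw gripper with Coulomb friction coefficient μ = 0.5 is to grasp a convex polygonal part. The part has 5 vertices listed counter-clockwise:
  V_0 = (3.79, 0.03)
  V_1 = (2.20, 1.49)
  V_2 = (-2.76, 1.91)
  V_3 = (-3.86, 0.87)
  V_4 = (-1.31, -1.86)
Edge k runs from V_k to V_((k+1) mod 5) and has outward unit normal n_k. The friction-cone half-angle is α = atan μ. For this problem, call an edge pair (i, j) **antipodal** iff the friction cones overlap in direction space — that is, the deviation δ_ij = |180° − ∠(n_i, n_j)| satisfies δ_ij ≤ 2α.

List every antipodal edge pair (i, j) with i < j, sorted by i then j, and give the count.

count = 4; pairs: (0,3), (1,3), (1,4), (2,4)

α = atan 0.5 = 26.57°;  2α = 53.13°
n_0 = (+0.6764, +0.7366)
n_1 = (+0.0844, +0.9964)
n_2 = (-0.6870, +0.7266)
n_3 = (-0.7308, -0.6826)
n_4 = (+0.3475, -0.9377)
  (0,1): δ = 142.28°  ·
  (0,2): δ = 94.05°  ·
  (0,3): δ = 4.39°  ✓
  (0,4): δ = 62.89°  ·
  (1,2): δ = 131.77°  ·
  (1,3): δ = 42.11°  ✓
  (1,4): δ = 25.17°  ✓
  (2,3): δ = 90.35°  ·
  (2,4): δ = 23.06°  ✓
  (3,4): δ = 112.71°  ·
antipodal pairs: 4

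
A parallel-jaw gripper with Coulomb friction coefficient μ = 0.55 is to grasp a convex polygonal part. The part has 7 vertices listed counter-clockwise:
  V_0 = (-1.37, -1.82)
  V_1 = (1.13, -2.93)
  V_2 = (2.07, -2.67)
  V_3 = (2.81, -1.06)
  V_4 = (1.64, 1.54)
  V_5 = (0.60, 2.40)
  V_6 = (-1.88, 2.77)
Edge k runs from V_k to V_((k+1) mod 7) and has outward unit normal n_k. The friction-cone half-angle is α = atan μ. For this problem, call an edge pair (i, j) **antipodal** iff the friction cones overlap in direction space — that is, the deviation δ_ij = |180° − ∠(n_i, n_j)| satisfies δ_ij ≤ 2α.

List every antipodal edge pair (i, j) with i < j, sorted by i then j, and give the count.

α = atan 0.55 = 28.81°;  2α = 57.62°
n_0 = (-0.4058, -0.9140)
n_1 = (+0.2666, -0.9638)
n_2 = (+0.9086, -0.4176)
n_3 = (+0.9119, +0.4104)
n_4 = (+0.6373, +0.7706)
n_5 = (+0.1476, +0.9891)
n_6 = (-0.9939, -0.1104)
  (0,1): δ = 140.60°  ·
  (0,2): δ = 90.74°  ·
  (0,3): δ = 41.83°  ✓
  (0,4): δ = 15.65°  ✓
  (0,5): δ = 15.46°  ✓
  (0,6): δ = 120.28°  ·
  (1,2): δ = 130.15°  ·
  (1,3): δ = 81.23°  ·
  (1,4): δ = 55.05°  ✓
  (1,5): δ = 23.95°  ✓
  (1,6): δ = 80.88°  ·
  (2,3): δ = 131.09°  ·
  (2,4): δ = 104.90°  ·
  (2,5): δ = 73.80°  ·
  (2,6): δ = 31.02°  ✓
  (3,4): δ = 153.82°  ·
  (3,5): δ = 122.71°  ·
  (3,6): δ = 17.89°  ✓
  (4,5): δ = 148.90°  ·
  (4,6): δ = 44.07°  ✓
  (5,6): δ = 75.17°  ·
antipodal pairs: 8

count = 8; pairs: (0,3), (0,4), (0,5), (1,4), (1,5), (2,6), (3,6), (4,6)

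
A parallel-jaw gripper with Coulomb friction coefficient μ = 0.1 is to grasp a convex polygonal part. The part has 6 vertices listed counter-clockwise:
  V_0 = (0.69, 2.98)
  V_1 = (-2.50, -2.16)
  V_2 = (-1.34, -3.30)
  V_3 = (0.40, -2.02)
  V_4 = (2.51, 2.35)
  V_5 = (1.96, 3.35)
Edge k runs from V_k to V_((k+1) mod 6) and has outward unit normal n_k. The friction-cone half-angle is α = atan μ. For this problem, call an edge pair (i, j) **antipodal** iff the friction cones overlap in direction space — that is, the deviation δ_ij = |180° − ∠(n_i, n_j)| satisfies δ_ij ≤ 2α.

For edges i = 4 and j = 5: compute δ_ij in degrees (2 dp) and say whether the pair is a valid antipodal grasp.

α = atan 0.1 = 5.71°;  2α = 11.42°
edge 4: e_4 = (-0.55, +1.00);  n_4 = (+0.8762, +0.4819)
edge 5: e_5 = (-1.27, -0.37);  n_5 = (-0.2797, +0.9601)
∠(n_4, n_5) = 77.43°
δ = |180° − 77.43°| = 102.57°
102.57° > 2α = 11.42°  →  invalid

δ = 102.57°, invalid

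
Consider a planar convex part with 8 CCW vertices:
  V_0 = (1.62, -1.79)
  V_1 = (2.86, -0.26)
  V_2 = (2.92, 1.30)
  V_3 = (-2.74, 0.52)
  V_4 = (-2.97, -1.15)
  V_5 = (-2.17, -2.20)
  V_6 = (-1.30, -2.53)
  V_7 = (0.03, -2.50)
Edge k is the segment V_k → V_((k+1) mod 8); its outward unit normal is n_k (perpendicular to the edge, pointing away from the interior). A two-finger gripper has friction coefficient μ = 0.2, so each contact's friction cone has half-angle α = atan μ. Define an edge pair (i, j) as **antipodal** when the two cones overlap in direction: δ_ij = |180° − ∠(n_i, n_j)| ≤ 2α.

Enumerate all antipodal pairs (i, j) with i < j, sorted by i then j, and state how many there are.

α = atan 0.2 = 11.31°;  2α = 22.62°
n_0 = (+0.7769, -0.6296)
n_1 = (+0.9993, -0.0384)
n_2 = (-0.1365, +0.9906)
n_3 = (-0.9906, +0.1364)
n_4 = (-0.7954, -0.6060)
n_5 = (-0.3547, -0.9350)
n_6 = (+0.0226, -0.9997)
n_7 = (+0.4077, -0.9131)
  (0,1): δ = 143.18°  ·
  (0,2): δ = 43.13°  ·
  (0,3): δ = 31.18°  ·
  (0,4): δ = 76.33°  ·
  (0,5): δ = 108.25°  ·
  (0,6): δ = 130.32°  ·
  (0,7): δ = 153.09°  ·
  (1,2): δ = 79.95°  ·
  (1,3): δ = 5.64°  ✓
  (1,4): δ = 39.51°  ·
  (1,5): δ = 71.43°  ·
  (1,6): δ = 93.49°  ·
  (1,7): δ = 116.27°  ·
  (2,3): δ = 105.69°  ·
  (2,4): δ = 60.54°  ·
  (2,5): δ = 28.62°  ·
  (2,6): δ = 6.55°  ✓
  (2,7): δ = 16.22°  ✓
  (3,4): δ = 134.85°  ·
  (3,5): δ = 102.93°  ·
  (3,6): δ = 80.87°  ·
  (3,7): δ = 58.10°  ·
  (4,5): δ = 148.08°  ·
  (4,6): δ = 126.01°  ·
  (4,7): δ = 103.24°  ·
  (5,6): δ = 157.94°  ·
  (5,7): δ = 135.17°  ·
  (6,7): δ = 157.23°  ·
antipodal pairs: 3

count = 3; pairs: (1,3), (2,6), (2,7)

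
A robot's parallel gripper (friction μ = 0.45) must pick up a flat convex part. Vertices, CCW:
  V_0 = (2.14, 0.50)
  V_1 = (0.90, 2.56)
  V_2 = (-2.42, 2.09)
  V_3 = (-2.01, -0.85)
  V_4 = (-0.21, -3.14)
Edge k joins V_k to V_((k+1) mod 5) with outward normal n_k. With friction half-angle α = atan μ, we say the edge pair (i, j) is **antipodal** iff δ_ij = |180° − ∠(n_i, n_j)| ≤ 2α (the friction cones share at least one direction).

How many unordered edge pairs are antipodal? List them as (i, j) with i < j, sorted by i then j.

α = atan 0.45 = 24.23°;  2α = 48.46°
n_0 = (+0.8568, +0.5157)
n_1 = (-0.1402, +0.9901)
n_2 = (-0.9904, -0.1381)
n_3 = (-0.7862, -0.6180)
n_4 = (+0.8401, -0.5424)
  (0,1): δ = 112.99°  ·
  (0,2): δ = 23.11°  ✓
  (0,3): δ = 7.12°  ✓
  (0,4): δ = 116.11°  ·
  (1,2): δ = 90.12°  ·
  (1,3): δ = 59.89°  ·
  (1,4): δ = 49.10°  ·
  (2,3): δ = 149.77°  ·
  (2,4): δ = 40.79°  ✓
  (3,4): δ = 71.01°  ·
antipodal pairs: 3

count = 3; pairs: (0,2), (0,3), (2,4)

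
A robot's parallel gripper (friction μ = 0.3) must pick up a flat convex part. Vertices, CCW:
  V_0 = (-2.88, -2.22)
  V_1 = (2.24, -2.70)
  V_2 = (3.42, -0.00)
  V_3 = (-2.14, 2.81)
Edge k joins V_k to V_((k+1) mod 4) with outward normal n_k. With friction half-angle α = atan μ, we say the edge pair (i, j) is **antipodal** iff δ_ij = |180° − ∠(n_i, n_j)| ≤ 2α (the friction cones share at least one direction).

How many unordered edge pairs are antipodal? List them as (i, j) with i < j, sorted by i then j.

count = 2; pairs: (0,2), (1,3)

α = atan 0.3 = 16.70°;  2α = 33.40°
n_0 = (-0.0933, -0.9956)
n_1 = (+0.9163, -0.4005)
n_2 = (+0.4511, +0.8925)
n_3 = (-0.9894, +0.1456)
  (0,1): δ = 108.25°  ·
  (0,2): δ = 21.46°  ✓
  (0,3): δ = 86.99°  ·
  (1,2): δ = 93.20°  ·
  (1,3): δ = 15.24°  ✓
  (2,3): δ = 71.56°  ·
antipodal pairs: 2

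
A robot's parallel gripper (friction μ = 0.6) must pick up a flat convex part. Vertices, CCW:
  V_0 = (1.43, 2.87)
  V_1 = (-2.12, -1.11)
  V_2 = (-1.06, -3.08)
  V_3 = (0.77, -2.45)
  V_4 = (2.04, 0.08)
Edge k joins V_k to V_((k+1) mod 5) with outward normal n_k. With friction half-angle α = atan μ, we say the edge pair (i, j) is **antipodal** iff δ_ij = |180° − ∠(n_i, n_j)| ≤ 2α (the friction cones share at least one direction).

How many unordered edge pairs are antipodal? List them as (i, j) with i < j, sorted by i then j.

α = atan 0.6 = 30.96°;  2α = 61.93°
n_0 = (-0.7463, +0.6656)
n_1 = (-0.8806, -0.4738)
n_2 = (+0.3255, -0.9455)
n_3 = (+0.8937, -0.4486)
n_4 = (+0.9769, +0.2136)
  (0,1): δ = 109.98°  ·
  (0,2): δ = 29.27°  ✓
  (0,3): δ = 15.08°  ✓
  (0,4): δ = 54.06°  ✓
  (1,2): δ = 99.29°  ·
  (1,3): δ = 54.94°  ✓
  (1,4): δ = 15.95°  ✓
  (2,3): δ = 135.65°  ·
  (2,4): δ = 96.66°  ·
  (3,4): δ = 141.01°  ·
antipodal pairs: 5

count = 5; pairs: (0,2), (0,3), (0,4), (1,3), (1,4)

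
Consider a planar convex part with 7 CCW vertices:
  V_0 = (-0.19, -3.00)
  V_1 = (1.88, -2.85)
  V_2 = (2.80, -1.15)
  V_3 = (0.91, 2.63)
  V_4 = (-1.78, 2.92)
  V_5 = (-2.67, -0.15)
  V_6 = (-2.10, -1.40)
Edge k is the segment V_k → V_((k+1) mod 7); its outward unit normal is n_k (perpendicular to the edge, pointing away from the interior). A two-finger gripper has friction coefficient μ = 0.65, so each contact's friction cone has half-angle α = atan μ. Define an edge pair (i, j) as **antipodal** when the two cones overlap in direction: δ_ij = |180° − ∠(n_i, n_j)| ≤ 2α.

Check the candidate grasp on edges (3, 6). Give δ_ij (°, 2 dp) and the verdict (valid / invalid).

δ = 33.80°, valid

α = atan 0.65 = 33.02°;  2α = 66.05°
edge 3: e_3 = (-2.69, +0.29);  n_3 = (+0.1072, +0.9942)
edge 6: e_6 = (+1.91, -1.60);  n_6 = (-0.6422, -0.7666)
∠(n_3, n_6) = 146.20°
δ = |180° − 146.20°| = 33.80°
33.80° ≤ 2α = 66.05°  →  valid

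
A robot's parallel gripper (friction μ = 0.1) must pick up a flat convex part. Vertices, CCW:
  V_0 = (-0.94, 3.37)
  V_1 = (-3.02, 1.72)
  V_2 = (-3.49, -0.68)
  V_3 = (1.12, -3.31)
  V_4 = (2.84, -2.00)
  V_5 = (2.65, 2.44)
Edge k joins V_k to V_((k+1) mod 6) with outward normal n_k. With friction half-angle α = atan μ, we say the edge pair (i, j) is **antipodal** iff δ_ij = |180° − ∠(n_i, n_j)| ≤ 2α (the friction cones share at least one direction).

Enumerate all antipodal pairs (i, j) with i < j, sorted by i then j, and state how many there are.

α = atan 0.1 = 5.71°;  2α = 11.42°
n_0 = (-0.6215, +0.7834)
n_1 = (-0.9814, +0.1922)
n_2 = (-0.4955, -0.8686)
n_3 = (+0.6059, -0.7955)
n_4 = (+0.9991, +0.0428)
n_5 = (+0.2508, +0.9680)
  (0,1): δ = 139.50°  ·
  (0,2): δ = 68.13°  ·
  (0,3): δ = 1.13°  ✓
  (0,4): δ = 54.03°  ·
  (0,5): δ = 127.05°  ·
  (1,2): δ = 108.62°  ·
  (1,3): δ = 41.63°  ·
  (1,4): δ = 13.53°  ·
  (1,5): δ = 86.56°  ·
  (2,3): δ = 113.00°  ·
  (2,4): δ = 57.84°  ·
  (2,5): δ = 15.18°  ·
  (3,4): δ = 124.84°  ·
  (3,5): δ = 51.82°  ·
  (4,5): δ = 106.97°  ·
antipodal pairs: 1

count = 1; pairs: (0,3)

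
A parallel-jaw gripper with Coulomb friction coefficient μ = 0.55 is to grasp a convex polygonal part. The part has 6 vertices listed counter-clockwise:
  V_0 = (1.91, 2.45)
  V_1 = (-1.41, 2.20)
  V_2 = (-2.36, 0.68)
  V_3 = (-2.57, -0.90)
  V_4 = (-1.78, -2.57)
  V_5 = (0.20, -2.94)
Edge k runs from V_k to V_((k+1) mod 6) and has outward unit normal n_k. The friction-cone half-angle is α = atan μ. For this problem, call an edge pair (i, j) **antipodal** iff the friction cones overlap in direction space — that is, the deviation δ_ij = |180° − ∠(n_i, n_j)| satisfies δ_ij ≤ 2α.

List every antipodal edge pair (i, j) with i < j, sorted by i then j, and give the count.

α = atan 0.55 = 28.81°;  2α = 57.62°
n_0 = (-0.0751, +0.9972)
n_1 = (-0.8480, +0.5300)
n_2 = (-0.9913, +0.1318)
n_3 = (-0.9040, -0.4276)
n_4 = (-0.1837, -0.9830)
n_5 = (+0.9532, -0.3024)
  (0,1): δ = 126.31°  ·
  (0,2): δ = 101.88°  ·
  (0,3): δ = 68.99°  ·
  (0,4): δ = 14.89°  ✓
  (0,5): δ = 68.09°  ·
  (1,2): δ = 155.57°  ·
  (1,3): δ = 122.68°  ·
  (1,4): δ = 68.58°  ·
  (1,5): δ = 14.40°  ✓
  (2,3): δ = 147.11°  ·
  (2,4): δ = 93.01°  ·
  (2,5): δ = 10.03°  ✓
  (3,4): δ = 125.90°  ·
  (3,5): δ = 42.92°  ✓
  (4,5): δ = 97.02°  ·
antipodal pairs: 4

count = 4; pairs: (0,4), (1,5), (2,5), (3,5)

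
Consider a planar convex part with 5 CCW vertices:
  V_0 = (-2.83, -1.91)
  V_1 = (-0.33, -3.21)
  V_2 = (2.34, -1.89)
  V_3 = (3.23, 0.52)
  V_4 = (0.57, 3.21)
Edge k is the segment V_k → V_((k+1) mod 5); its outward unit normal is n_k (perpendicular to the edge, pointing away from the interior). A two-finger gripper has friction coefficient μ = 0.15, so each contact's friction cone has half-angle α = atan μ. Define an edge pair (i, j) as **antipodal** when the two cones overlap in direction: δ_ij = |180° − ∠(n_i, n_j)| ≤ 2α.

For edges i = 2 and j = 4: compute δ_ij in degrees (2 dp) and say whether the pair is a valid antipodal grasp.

α = atan 0.15 = 8.53°;  2α = 17.06°
edge 2: e_2 = (+0.89, +2.41);  n_2 = (+0.9381, -0.3464)
edge 4: e_4 = (-3.40, -5.12);  n_4 = (-0.8331, +0.5532)
∠(n_2, n_4) = 166.68°
δ = |180° − 166.68°| = 13.32°
13.32° ≤ 2α = 17.06°  →  valid

δ = 13.32°, valid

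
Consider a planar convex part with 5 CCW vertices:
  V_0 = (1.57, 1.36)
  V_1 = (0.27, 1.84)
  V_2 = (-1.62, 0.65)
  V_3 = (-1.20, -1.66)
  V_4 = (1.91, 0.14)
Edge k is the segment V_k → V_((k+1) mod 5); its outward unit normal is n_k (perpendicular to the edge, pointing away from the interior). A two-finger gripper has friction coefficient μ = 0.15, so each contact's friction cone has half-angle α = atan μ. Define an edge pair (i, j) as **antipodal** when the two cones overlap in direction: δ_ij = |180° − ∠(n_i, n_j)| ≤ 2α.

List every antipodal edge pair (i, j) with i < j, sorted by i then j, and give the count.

α = atan 0.15 = 8.53°;  2α = 17.06°
n_0 = (+0.3464, +0.9381)
n_1 = (-0.5328, +0.8462)
n_2 = (-0.9839, -0.1789)
n_3 = (+0.5009, -0.8655)
n_4 = (+0.9633, +0.2685)
  (0,1): δ = 127.54°  ·
  (0,2): δ = 59.43°  ·
  (0,3): δ = 50.33°  ·
  (0,4): δ = 125.84°  ·
  (1,2): δ = 111.89°  ·
  (1,3): δ = 2.13°  ✓
  (1,4): δ = 73.38°  ·
  (2,3): δ = 70.24°  ·
  (2,4): δ = 5.27°  ✓
  (3,4): δ = 104.49°  ·
antipodal pairs: 2

count = 2; pairs: (1,3), (2,4)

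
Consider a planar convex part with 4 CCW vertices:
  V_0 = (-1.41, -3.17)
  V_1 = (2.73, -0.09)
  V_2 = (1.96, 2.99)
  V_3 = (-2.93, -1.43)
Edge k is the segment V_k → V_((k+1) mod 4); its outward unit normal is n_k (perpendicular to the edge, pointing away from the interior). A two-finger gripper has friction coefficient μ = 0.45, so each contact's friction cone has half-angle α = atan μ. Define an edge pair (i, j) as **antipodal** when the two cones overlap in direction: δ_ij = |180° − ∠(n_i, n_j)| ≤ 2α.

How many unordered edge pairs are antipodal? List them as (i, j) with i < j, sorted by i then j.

α = atan 0.45 = 24.23°;  2α = 48.46°
n_0 = (+0.5969, -0.8023)
n_1 = (+0.9701, +0.2425)
n_2 = (-0.6706, +0.7419)
n_3 = (-0.7531, -0.6579)
  (0,1): δ = 112.61°  ·
  (0,2): δ = 5.46°  ✓
  (0,3): δ = 94.49°  ·
  (1,2): δ = 61.93°  ·
  (1,3): δ = 27.10°  ✓
  (2,3): δ = 90.97°  ·
antipodal pairs: 2

count = 2; pairs: (0,2), (1,3)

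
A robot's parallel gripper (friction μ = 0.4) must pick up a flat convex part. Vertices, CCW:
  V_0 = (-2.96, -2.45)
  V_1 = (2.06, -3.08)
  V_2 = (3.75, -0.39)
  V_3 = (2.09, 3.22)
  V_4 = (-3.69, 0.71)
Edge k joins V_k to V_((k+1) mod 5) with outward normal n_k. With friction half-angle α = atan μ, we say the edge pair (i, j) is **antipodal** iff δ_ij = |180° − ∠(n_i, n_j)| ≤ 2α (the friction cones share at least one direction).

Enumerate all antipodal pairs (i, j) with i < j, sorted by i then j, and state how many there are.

count = 3; pairs: (0,3), (1,3), (2,4)

α = atan 0.4 = 21.80°;  2α = 43.60°
n_0 = (-0.1245, -0.9922)
n_1 = (+0.8468, -0.5320)
n_2 = (+0.9085, +0.4178)
n_3 = (-0.3983, +0.9172)
n_4 = (-0.9743, -0.2251)
  (0,1): δ = 114.99°  ·
  (0,2): δ = 58.15°  ·
  (0,3): δ = 30.63°  ✓
  (0,4): δ = 110.16°  ·
  (1,2): δ = 123.17°  ·
  (1,3): δ = 34.39°  ✓
  (1,4): δ = 45.15°  ·
  (2,3): δ = 91.22°  ·
  (2,4): δ = 11.69°  ✓
  (3,4): δ = 100.47°  ·
antipodal pairs: 3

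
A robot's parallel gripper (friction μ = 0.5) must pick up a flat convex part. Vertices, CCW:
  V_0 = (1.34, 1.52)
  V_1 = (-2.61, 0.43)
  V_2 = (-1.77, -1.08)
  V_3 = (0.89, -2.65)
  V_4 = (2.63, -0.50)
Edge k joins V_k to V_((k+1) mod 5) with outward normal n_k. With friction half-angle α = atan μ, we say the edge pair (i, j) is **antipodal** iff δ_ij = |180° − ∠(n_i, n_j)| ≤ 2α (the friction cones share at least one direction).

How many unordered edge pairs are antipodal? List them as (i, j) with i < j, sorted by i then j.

count = 4; pairs: (0,2), (0,3), (1,4), (2,4)

α = atan 0.5 = 26.57°;  2α = 53.13°
n_0 = (-0.2660, +0.9640)
n_1 = (-0.8739, -0.4861)
n_2 = (-0.5083, -0.8612)
n_3 = (+0.7773, -0.6291)
n_4 = (+0.8428, +0.5382)
  (0,1): δ = 76.34°  ·
  (0,2): δ = 45.98°  ✓
  (0,3): δ = 35.59°  ✓
  (0,4): δ = 107.14°  ·
  (1,2): δ = 149.64°  ·
  (1,3): δ = 68.07°  ·
  (1,4): δ = 3.48°  ✓
  (2,3): δ = 98.43°  ·
  (2,4): δ = 26.89°  ✓
  (3,4): δ = 108.45°  ·
antipodal pairs: 4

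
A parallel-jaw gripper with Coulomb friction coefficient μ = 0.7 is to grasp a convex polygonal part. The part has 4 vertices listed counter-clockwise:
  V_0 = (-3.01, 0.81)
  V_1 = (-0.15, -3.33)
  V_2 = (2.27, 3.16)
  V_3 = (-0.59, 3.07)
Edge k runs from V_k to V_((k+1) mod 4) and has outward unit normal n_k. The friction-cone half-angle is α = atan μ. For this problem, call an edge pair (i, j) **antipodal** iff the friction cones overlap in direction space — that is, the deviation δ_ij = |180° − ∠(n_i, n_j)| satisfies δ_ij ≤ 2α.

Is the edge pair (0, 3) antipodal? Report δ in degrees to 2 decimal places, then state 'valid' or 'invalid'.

δ = 98.40°, invalid

α = atan 0.7 = 34.99°;  2α = 69.98°
edge 0: e_0 = (+2.86, -4.14);  n_0 = (-0.8228, -0.5684)
edge 3: e_3 = (-2.42, -2.26);  n_3 = (-0.6825, +0.7309)
∠(n_0, n_3) = 81.60°
δ = |180° − 81.60°| = 98.40°
98.40° > 2α = 69.98°  →  invalid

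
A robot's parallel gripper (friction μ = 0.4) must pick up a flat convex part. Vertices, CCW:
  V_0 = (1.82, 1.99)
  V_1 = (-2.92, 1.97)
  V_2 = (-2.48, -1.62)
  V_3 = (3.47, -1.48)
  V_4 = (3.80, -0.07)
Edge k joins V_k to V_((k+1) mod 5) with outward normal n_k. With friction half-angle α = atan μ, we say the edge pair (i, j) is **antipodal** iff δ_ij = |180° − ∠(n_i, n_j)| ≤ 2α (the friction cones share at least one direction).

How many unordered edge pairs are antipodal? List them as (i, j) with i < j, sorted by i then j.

α = atan 0.4 = 21.80°;  2α = 43.60°
n_0 = (-0.0042, +1.0000)
n_1 = (-0.9926, -0.1217)
n_2 = (+0.0235, -0.9997)
n_3 = (+0.9737, -0.2279)
n_4 = (+0.7210, +0.6930)
  (0,1): δ = 83.25°  ·
  (0,2): δ = 1.11°  ✓
  (0,3): δ = 76.59°  ·
  (0,4): δ = 133.62°  ·
  (1,2): δ = 95.64°  ·
  (1,3): δ = 20.16°  ✓
  (1,4): δ = 36.88°  ✓
  (2,3): δ = 104.52°  ·
  (2,4): δ = 47.48°  ·
  (3,4): δ = 122.96°  ·
antipodal pairs: 3

count = 3; pairs: (0,2), (1,3), (1,4)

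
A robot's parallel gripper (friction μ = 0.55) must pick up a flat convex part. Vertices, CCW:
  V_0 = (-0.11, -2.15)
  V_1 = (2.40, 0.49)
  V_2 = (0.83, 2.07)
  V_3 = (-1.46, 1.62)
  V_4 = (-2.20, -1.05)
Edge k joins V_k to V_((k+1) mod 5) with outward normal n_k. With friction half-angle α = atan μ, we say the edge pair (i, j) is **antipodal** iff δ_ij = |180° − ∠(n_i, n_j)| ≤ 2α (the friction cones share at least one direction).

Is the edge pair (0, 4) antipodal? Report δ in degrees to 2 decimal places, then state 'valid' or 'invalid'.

α = atan 0.55 = 28.81°;  2α = 57.62°
edge 0: e_0 = (+2.51, +2.64);  n_0 = (+0.7247, -0.6890)
edge 4: e_4 = (+2.09, -1.10);  n_4 = (-0.4657, -0.8849)
∠(n_0, n_4) = 74.20°
δ = |180° − 74.20°| = 105.80°
105.80° > 2α = 57.62°  →  invalid

δ = 105.80°, invalid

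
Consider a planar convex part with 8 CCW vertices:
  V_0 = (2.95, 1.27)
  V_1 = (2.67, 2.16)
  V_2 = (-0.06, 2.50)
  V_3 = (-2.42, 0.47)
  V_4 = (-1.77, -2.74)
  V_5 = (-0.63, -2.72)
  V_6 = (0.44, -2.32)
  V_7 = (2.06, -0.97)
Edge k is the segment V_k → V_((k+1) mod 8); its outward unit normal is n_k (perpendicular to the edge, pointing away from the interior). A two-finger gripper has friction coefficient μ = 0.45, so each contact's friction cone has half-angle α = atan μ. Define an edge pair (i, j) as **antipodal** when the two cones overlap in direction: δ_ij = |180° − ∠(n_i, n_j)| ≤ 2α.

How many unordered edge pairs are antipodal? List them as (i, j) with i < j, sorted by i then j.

α = atan 0.45 = 24.23°;  2α = 48.46°
n_0 = (+0.9539, +0.3001)
n_1 = (+0.1236, +0.9923)
n_2 = (-0.6521, +0.7581)
n_3 = (-0.9801, -0.1985)
n_4 = (+0.0175, -0.9998)
n_5 = (+0.3502, -0.9367)
n_6 = (+0.6402, -0.7682)
n_7 = (+0.9293, -0.3692)
  (0,1): δ = 114.56°  ·
  (0,2): δ = 66.76°  ·
  (0,3): δ = 6.02°  ✓
  (0,4): δ = 73.54°  ·
  (0,5): δ = 93.03°  ·
  (0,6): δ = 112.34°  ·
  (0,7): δ = 140.87°  ·
  (1,2): δ = 132.20°  ·
  (1,3): δ = 71.45°  ·
  (1,4): δ = 8.10°  ✓
  (1,5): δ = 27.60°  ✓
  (1,6): δ = 46.90°  ✓
  (1,7): δ = 75.43°  ·
  (2,3): δ = 119.25°  ·
  (2,4): δ = 39.70°  ✓
  (2,5): δ = 20.20°  ✓
  (2,6): δ = 0.90°  ✓
  (2,7): δ = 27.63°  ✓
  (3,4): δ = 100.44°  ·
  (3,5): δ = 80.95°  ·
  (3,6): δ = 61.64°  ·
  (3,7): δ = 33.12°  ✓
  (4,5): δ = 160.51°  ·
  (4,6): δ = 141.20°  ·
  (4,7): δ = 112.67°  ·
  (5,6): δ = 160.69°  ·
  (5,7): δ = 132.17°  ·
  (6,7): δ = 151.47°  ·
antipodal pairs: 9

count = 9; pairs: (0,3), (1,4), (1,5), (1,6), (2,4), (2,5), (2,6), (2,7), (3,7)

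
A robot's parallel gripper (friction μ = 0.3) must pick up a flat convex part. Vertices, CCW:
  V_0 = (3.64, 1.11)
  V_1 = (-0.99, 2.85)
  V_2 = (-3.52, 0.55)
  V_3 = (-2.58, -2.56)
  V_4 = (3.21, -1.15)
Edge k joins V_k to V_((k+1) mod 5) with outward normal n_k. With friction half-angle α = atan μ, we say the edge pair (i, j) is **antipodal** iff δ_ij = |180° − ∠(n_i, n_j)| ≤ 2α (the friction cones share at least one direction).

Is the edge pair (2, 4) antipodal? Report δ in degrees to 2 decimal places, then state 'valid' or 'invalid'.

α = atan 0.3 = 16.70°;  2α = 33.40°
edge 2: e_2 = (+0.94, -3.11);  n_2 = (-0.9572, -0.2893)
edge 4: e_4 = (+0.43, +2.26);  n_4 = (+0.9824, -0.1869)
∠(n_2, n_4) = 152.41°
δ = |180° − 152.41°| = 27.59°
27.59° ≤ 2α = 33.40°  →  valid

δ = 27.59°, valid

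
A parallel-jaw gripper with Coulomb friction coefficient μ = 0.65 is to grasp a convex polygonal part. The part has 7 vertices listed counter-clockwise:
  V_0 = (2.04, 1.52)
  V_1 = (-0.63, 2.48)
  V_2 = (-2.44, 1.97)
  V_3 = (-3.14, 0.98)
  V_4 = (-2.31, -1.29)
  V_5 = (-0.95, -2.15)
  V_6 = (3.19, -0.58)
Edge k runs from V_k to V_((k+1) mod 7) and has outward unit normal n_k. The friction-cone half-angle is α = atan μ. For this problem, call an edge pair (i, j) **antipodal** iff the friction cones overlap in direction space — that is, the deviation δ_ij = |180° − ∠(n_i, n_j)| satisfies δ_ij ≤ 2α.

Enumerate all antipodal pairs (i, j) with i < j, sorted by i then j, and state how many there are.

α = atan 0.65 = 33.02°;  2α = 66.05°
n_0 = (+0.3383, +0.9410)
n_1 = (-0.2712, +0.9625)
n_2 = (-0.8165, +0.5773)
n_3 = (-0.9392, -0.3434)
n_4 = (-0.5345, -0.8452)
n_5 = (+0.3546, -0.9350)
n_6 = (+0.8771, +0.4803)
  (0,1): δ = 144.49°  ·
  (0,2): δ = 105.49°  ·
  (0,3): δ = 50.14°  ✓
  (0,4): δ = 12.53°  ✓
  (0,5): δ = 40.54°  ✓
  (0,6): δ = 138.48°  ·
  (1,2): δ = 141.00°  ·
  (1,3): δ = 85.65°  ·
  (1,4): δ = 48.04°  ✓
  (1,5): δ = 5.03°  ✓
  (1,6): δ = 102.97°  ·
  (2,3): δ = 124.65°  ·
  (2,4): δ = 87.04°  ·
  (2,5): δ = 33.97°  ✓
  (2,6): δ = 63.97°  ✓
  (3,4): δ = 142.39°  ·
  (3,5): δ = 89.32°  ·
  (3,6): δ = 8.62°  ✓
  (4,5): δ = 126.92°  ·
  (4,6): δ = 28.99°  ✓
  (5,6): δ = 82.06°  ·
antipodal pairs: 9

count = 9; pairs: (0,3), (0,4), (0,5), (1,4), (1,5), (2,5), (2,6), (3,6), (4,6)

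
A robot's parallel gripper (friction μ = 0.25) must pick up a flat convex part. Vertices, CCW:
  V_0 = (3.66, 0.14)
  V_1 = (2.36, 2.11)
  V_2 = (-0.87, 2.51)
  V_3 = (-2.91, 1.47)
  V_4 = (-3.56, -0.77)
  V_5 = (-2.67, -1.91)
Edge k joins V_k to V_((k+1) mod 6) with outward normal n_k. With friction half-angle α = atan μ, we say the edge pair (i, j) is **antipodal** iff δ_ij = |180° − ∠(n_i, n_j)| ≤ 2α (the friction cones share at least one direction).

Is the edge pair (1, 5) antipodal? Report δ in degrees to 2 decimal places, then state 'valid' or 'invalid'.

α = atan 0.25 = 14.04°;  2α = 28.07°
edge 1: e_1 = (-3.23, +0.40);  n_1 = (+0.1229, +0.9924)
edge 5: e_5 = (+6.33, +2.05);  n_5 = (+0.3081, -0.9514)
∠(n_1, n_5) = 155.00°
δ = |180° − 155.00°| = 25.00°
25.00° ≤ 2α = 28.07°  →  valid

δ = 25.00°, valid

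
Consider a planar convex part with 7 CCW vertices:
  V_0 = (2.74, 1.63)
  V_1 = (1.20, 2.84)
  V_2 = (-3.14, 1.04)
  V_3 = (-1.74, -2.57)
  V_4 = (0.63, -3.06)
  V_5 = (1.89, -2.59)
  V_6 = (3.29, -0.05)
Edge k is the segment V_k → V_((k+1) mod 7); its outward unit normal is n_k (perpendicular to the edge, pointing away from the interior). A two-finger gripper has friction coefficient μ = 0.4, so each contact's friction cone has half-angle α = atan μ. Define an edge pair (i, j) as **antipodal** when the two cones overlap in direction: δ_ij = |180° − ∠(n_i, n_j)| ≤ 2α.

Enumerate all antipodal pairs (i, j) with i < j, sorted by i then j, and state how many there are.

count = 6; pairs: (0,2), (0,3), (1,3), (1,4), (1,5), (2,6)

α = atan 0.4 = 21.80°;  2α = 43.60°
n_0 = (+0.6178, +0.7863)
n_1 = (-0.3831, +0.9237)
n_2 = (-0.9323, -0.3616)
n_3 = (-0.2025, -0.9793)
n_4 = (+0.3495, -0.9369)
n_5 = (+0.8758, -0.4827)
n_6 = (+0.9504, +0.3111)
  (0,1): δ = 119.32°  ·
  (0,2): δ = 30.65°  ✓
  (0,3): δ = 26.48°  ✓
  (0,4): δ = 58.61°  ·
  (0,5): δ = 99.29°  ·
  (0,6): δ = 146.28°  ·
  (1,2): δ = 91.33°  ·
  (1,3): δ = 34.21°  ✓
  (1,4): δ = 2.07°  ✓
  (1,5): δ = 38.61°  ✓
  (1,6): δ = 85.60°  ·
  (2,3): δ = 122.88°  ·
  (2,4): δ = 90.74°  ·
  (2,5): δ = 50.06°  ·
  (2,6): δ = 3.07°  ✓
  (3,4): δ = 147.86°  ·
  (3,5): δ = 107.18°  ·
  (3,6): δ = 60.19°  ·
  (4,5): δ = 139.32°  ·
  (4,6): δ = 92.33°  ·
  (5,6): δ = 133.01°  ·
antipodal pairs: 6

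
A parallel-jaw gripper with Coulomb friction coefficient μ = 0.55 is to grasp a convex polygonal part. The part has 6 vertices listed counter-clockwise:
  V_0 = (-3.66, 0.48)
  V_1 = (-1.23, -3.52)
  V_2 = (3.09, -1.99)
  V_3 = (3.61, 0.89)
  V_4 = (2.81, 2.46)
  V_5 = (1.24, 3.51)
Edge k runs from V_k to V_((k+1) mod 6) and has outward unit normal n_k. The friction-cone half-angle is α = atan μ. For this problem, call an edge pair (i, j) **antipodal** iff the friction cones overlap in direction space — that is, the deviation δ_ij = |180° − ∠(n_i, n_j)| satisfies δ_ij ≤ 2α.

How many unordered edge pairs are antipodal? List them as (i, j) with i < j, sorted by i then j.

count = 6; pairs: (0,2), (0,3), (0,4), (1,4), (1,5), (2,5)

α = atan 0.55 = 28.81°;  2α = 57.62°
n_0 = (-0.8547, -0.5192)
n_1 = (+0.3338, -0.9426)
n_2 = (+0.9841, -0.1777)
n_3 = (+0.8910, +0.4540)
n_4 = (+0.5559, +0.8312)
n_5 = (-0.5259, +0.8505)
  (0,1): δ = 101.78°  ·
  (0,2): δ = 41.51°  ✓
  (0,3): δ = 4.28°  ✓
  (0,4): δ = 24.95°  ✓
  (0,5): δ = 90.45°  ·
  (1,2): δ = 119.74°  ·
  (1,3): δ = 82.50°  ·
  (1,4): δ = 53.28°  ✓
  (1,5): δ = 12.23°  ✓
  (2,3): δ = 142.76°  ·
  (2,4): δ = 113.54°  ·
  (2,5): δ = 48.03°  ✓
  (3,4): δ = 150.78°  ·
  (3,5): δ = 85.27°  ·
  (4,5): δ = 114.49°  ·
antipodal pairs: 6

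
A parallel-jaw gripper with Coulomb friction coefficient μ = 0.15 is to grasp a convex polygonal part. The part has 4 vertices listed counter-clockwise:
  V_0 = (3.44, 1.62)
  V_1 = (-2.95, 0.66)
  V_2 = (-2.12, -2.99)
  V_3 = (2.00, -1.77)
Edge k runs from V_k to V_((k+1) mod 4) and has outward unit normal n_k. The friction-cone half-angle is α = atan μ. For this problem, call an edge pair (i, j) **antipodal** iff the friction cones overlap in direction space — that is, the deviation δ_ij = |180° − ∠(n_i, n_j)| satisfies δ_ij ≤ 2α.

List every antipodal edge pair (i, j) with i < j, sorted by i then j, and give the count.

count = 1; pairs: (0,2)

α = atan 0.15 = 8.53°;  2α = 17.06°
n_0 = (-0.1486, +0.9889)
n_1 = (-0.9751, -0.2217)
n_2 = (+0.2839, -0.9588)
n_3 = (+0.9204, -0.3910)
  (0,1): δ = 85.73°  ·
  (0,2): δ = 7.95°  ✓
  (0,3): δ = 58.44°  ·
  (1,2): δ = 86.32°  ·
  (1,3): δ = 35.83°  ·
  (2,3): δ = 129.51°  ·
antipodal pairs: 1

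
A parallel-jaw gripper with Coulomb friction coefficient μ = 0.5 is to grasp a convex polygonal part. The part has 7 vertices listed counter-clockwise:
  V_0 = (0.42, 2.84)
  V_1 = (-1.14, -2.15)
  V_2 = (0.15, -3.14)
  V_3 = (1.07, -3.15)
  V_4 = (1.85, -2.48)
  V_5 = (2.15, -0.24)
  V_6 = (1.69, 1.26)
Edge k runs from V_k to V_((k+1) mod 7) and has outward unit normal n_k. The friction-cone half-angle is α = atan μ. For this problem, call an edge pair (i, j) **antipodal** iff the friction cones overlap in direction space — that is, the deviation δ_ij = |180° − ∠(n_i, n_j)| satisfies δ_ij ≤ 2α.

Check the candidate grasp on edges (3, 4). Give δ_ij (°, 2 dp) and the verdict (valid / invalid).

α = atan 0.5 = 26.57°;  2α = 53.13°
edge 3: e_3 = (+0.78, +0.67);  n_3 = (+0.6516, -0.7586)
edge 4: e_4 = (+0.30, +2.24);  n_4 = (+0.9912, -0.1327)
∠(n_3, n_4) = 41.71°
δ = |180° − 41.71°| = 138.29°
138.29° > 2α = 53.13°  →  invalid

δ = 138.29°, invalid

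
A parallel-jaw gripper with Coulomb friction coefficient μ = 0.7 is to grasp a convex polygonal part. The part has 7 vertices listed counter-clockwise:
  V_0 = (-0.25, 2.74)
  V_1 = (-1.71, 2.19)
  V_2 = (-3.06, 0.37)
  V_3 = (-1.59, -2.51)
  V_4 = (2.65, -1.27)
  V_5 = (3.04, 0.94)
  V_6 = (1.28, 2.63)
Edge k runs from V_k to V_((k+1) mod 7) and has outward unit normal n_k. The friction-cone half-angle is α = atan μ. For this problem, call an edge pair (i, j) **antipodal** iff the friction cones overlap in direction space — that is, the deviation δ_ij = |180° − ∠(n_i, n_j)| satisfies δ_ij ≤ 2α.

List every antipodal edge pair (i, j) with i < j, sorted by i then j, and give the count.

α = atan 0.7 = 34.99°;  2α = 69.98°
n_0 = (-0.3525, +0.9358)
n_1 = (-0.8032, +0.5958)
n_2 = (-0.8907, -0.4546)
n_3 = (+0.2807, -0.9598)
n_4 = (+0.9848, -0.1738)
n_5 = (+0.6926, +0.7213)
n_6 = (+0.0717, +0.9974)
  (0,1): δ = 147.21°  ·
  (0,2): δ = 83.60°  ·
  (0,3): δ = 4.34°  ✓
  (0,4): δ = 59.35°  ✓
  (0,5): δ = 115.52°  ·
  (0,6): δ = 155.25°  ·
  (1,2): δ = 116.39°  ·
  (1,3): δ = 37.13°  ✓
  (1,4): δ = 26.56°  ✓
  (1,5): δ = 82.73°  ·
  (1,6): δ = 122.45°  ·
  (2,3): δ = 100.74°  ·
  (2,4): δ = 37.05°  ✓
  (2,5): δ = 19.12°  ✓
  (2,6): δ = 58.85°  ✓
  (3,4): δ = 116.31°  ·
  (3,5): δ = 60.14°  ✓
  (3,6): δ = 20.41°  ✓
  (4,5): δ = 123.83°  ·
  (4,6): δ = 84.10°  ·
  (5,6): δ = 140.27°  ·
antipodal pairs: 9

count = 9; pairs: (0,3), (0,4), (1,3), (1,4), (2,4), (2,5), (2,6), (3,5), (3,6)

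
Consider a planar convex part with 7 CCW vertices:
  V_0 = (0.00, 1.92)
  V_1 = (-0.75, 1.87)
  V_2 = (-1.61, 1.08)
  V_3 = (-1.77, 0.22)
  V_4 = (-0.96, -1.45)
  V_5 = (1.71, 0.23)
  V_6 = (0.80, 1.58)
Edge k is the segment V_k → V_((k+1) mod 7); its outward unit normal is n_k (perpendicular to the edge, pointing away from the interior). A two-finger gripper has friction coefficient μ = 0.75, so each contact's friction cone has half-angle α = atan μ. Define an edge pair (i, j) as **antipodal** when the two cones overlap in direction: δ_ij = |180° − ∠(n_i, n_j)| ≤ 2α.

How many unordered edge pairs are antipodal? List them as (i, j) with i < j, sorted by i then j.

α = atan 0.75 = 36.87°;  2α = 73.74°
n_0 = (-0.0665, +0.9978)
n_1 = (-0.6765, +0.7364)
n_2 = (-0.9831, +0.1829)
n_3 = (-0.8998, -0.4364)
n_4 = (+0.5326, -0.8464)
n_5 = (+0.8292, +0.5589)
n_6 = (+0.3911, +0.9203)
  (0,1): δ = 141.24°  ·
  (0,2): δ = 104.35°  ·
  (0,3): δ = 67.94°  ✓
  (0,4): δ = 28.36°  ✓
  (0,5): δ = 120.17°  ·
  (0,6): δ = 153.16°  ·
  (1,2): δ = 143.11°  ·
  (1,3): δ = 106.70°  ·
  (1,4): δ = 10.39°  ✓
  (1,5): δ = 81.41°  ·
  (1,6): δ = 114.40°  ·
  (2,3): δ = 143.59°  ·
  (2,4): δ = 47.28°  ✓
  (2,5): δ = 44.52°  ✓
  (2,6): δ = 77.51°  ·
  (3,4): δ = 83.70°  ·
  (3,5): δ = 8.11°  ✓
  (3,6): δ = 41.10°  ✓
  (4,5): δ = 88.20°  ·
  (4,6): δ = 55.20°  ✓
  (5,6): δ = 147.01°  ·
antipodal pairs: 8

count = 8; pairs: (0,3), (0,4), (1,4), (2,4), (2,5), (3,5), (3,6), (4,6)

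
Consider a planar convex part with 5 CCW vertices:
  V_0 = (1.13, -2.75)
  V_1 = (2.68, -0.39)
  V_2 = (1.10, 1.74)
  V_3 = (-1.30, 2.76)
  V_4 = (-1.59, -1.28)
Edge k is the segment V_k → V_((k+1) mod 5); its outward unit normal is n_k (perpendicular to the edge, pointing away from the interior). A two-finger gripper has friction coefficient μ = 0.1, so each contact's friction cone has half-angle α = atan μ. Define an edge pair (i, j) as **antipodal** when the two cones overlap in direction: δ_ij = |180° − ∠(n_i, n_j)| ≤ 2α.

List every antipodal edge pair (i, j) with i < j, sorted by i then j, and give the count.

α = atan 0.1 = 5.71°;  2α = 11.42°
n_0 = (+0.8358, -0.5490)
n_1 = (+0.8032, +0.5958)
n_2 = (+0.3911, +0.9203)
n_3 = (-0.9974, +0.0716)
n_4 = (-0.4754, -0.8797)
  (0,1): δ = 110.14°  ·
  (0,2): δ = 79.73°  ·
  (0,3): δ = 29.19°  ·
  (0,4): δ = 94.91°  ·
  (1,2): δ = 149.59°  ·
  (1,3): δ = 40.67°  ·
  (1,4): δ = 25.04°  ·
  (2,3): δ = 71.08°  ·
  (2,4): δ = 5.36°  ✓
  (3,4): δ = 114.28°  ·
antipodal pairs: 1

count = 1; pairs: (2,4)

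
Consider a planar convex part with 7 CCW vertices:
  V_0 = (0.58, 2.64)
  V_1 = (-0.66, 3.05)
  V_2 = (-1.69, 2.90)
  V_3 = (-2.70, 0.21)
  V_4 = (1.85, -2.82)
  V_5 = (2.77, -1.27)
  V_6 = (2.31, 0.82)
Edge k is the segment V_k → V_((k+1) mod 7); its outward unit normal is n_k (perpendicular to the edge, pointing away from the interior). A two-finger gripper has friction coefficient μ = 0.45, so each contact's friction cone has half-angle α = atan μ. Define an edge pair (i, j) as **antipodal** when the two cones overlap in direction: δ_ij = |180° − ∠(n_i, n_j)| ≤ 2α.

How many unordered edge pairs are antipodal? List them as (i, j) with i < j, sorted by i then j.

α = atan 0.45 = 24.23°;  2α = 48.46°
n_0 = (+0.3139, +0.9494)
n_1 = (-0.1441, +0.9896)
n_2 = (-0.9362, +0.3515)
n_3 = (-0.5543, -0.8323)
n_4 = (+0.8599, -0.5104)
n_5 = (+0.9766, +0.2150)
n_6 = (+0.7248, +0.6890)
  (0,1): δ = 153.42°  ·
  (0,2): δ = 92.28°  ·
  (0,3): δ = 15.36°  ✓
  (0,4): δ = 77.61°  ·
  (0,5): δ = 120.71°  ·
  (0,6): δ = 151.84°  ·
  (1,2): δ = 118.87°  ·
  (1,3): δ = 41.95°  ✓
  (1,4): δ = 51.02°  ·
  (1,5): δ = 94.13°  ·
  (1,6): δ = 125.26°  ·
  (2,3): δ = 103.08°  ·
  (2,4): δ = 10.11°  ✓
  (2,5): δ = 32.99°  ✓
  (2,6): δ = 64.13°  ·
  (3,4): δ = 87.03°  ·
  (3,5): δ = 43.93°  ✓
  (3,6): δ = 12.79°  ✓
  (4,5): δ = 136.90°  ·
  (4,6): δ = 105.76°  ·
  (5,6): δ = 148.86°  ·
antipodal pairs: 6

count = 6; pairs: (0,3), (1,3), (2,4), (2,5), (3,5), (3,6)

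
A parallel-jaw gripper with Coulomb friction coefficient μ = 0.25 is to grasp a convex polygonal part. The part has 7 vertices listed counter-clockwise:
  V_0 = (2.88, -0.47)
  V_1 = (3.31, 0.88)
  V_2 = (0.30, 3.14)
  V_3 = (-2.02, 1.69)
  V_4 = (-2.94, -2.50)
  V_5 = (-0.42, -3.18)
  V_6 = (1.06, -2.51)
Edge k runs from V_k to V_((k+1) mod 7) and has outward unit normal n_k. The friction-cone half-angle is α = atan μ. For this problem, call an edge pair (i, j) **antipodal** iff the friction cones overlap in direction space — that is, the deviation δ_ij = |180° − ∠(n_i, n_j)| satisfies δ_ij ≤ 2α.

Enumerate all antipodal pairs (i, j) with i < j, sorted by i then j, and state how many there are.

α = atan 0.25 = 14.04°;  2α = 28.07°
n_0 = (+0.9528, -0.3035)
n_1 = (+0.6004, +0.7997)
n_2 = (-0.5300, +0.8480)
n_3 = (-0.9767, +0.2145)
n_4 = (-0.2605, -0.9655)
n_5 = (+0.4124, -0.9110)
n_6 = (+0.7462, -0.6657)
  (0,1): δ = 109.23°  ·
  (0,2): δ = 40.33°  ·
  (0,3): δ = 5.28°  ✓
  (0,4): δ = 92.57°  ·
  (0,5): δ = 132.02°  ·
  (0,6): δ = 155.93°  ·
  (1,2): δ = 111.09°  ·
  (1,3): δ = 65.48°  ·
  (1,4): δ = 21.80°  ✓
  (1,5): δ = 61.26°  ·
  (1,6): δ = 85.16°  ·
  (2,3): δ = 134.39°  ·
  (2,4): δ = 47.11°  ·
  (2,5): δ = 7.65°  ✓
  (2,6): δ = 16.26°  ✓
  (3,4): δ = 92.72°  ·
  (3,5): δ = 53.26°  ·
  (3,6): δ = 29.35°  ·
  (4,5): δ = 140.54°  ·
  (4,6): δ = 116.64°  ·
  (5,6): δ = 156.09°  ·
antipodal pairs: 4

count = 4; pairs: (0,3), (1,4), (2,5), (2,6)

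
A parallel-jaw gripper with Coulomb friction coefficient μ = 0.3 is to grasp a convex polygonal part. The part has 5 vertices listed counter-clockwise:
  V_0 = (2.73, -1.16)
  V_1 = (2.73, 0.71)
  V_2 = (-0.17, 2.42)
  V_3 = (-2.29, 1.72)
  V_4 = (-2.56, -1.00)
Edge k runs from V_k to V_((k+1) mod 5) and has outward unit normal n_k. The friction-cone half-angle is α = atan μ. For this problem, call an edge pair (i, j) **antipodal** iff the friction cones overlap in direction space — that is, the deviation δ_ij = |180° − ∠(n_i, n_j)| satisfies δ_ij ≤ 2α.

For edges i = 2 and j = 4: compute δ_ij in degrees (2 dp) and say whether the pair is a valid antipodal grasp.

δ = 20.01°, valid

α = atan 0.3 = 16.70°;  2α = 33.40°
edge 2: e_2 = (-2.12, -0.70);  n_2 = (-0.3135, +0.9496)
edge 4: e_4 = (+5.29, -0.16);  n_4 = (-0.0302, -0.9995)
∠(n_2, n_4) = 159.99°
δ = |180° − 159.99°| = 20.01°
20.01° ≤ 2α = 33.40°  →  valid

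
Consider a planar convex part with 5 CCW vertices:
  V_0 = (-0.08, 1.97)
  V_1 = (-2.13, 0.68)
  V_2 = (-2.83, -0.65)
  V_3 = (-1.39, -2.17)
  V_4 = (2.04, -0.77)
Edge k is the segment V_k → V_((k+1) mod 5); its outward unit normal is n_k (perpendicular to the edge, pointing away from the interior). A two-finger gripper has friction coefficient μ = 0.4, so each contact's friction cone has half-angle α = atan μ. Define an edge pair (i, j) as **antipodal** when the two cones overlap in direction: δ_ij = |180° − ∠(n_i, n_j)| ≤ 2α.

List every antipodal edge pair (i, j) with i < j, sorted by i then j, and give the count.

count = 3; pairs: (0,3), (1,3), (2,4)

α = atan 0.4 = 21.80°;  2α = 43.60°
n_0 = (-0.5326, +0.8464)
n_1 = (-0.8849, +0.4657)
n_2 = (-0.7260, -0.6877)
n_3 = (+0.3779, -0.9258)
n_4 = (+0.7909, +0.6119)
  (0,1): δ = 149.94°  ·
  (0,2): δ = 78.73°  ·
  (0,3): δ = 9.98°  ✓
  (0,4): δ = 95.55°  ·
  (1,2): δ = 108.79°  ·
  (1,3): δ = 40.04°  ✓
  (1,4): δ = 65.49°  ·
  (2,3): δ = 111.25°  ·
  (2,4): δ = 5.72°  ✓
  (3,4): δ = 74.47°  ·
antipodal pairs: 3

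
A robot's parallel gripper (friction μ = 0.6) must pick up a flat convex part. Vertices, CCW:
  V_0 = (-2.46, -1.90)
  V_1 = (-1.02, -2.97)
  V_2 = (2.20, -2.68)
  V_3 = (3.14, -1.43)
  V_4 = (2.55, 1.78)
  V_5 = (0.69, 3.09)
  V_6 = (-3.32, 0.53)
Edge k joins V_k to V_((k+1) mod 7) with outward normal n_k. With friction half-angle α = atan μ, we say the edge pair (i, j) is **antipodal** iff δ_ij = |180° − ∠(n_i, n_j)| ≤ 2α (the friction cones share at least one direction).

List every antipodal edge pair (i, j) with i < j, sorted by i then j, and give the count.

count = 8; pairs: (0,3), (0,4), (1,4), (1,5), (2,5), (2,6), (3,6), (4,6)

α = atan 0.6 = 30.96°;  2α = 61.93°
n_0 = (-0.5964, -0.8027)
n_1 = (+0.0897, -0.9960)
n_2 = (+0.7992, -0.6010)
n_3 = (+0.9835, +0.1808)
n_4 = (+0.5758, +0.8176)
n_5 = (-0.5381, +0.8429)
n_6 = (-0.9427, -0.3336)
  (0,1): δ = 138.24°  ·
  (0,2): δ = 90.33°  ·
  (0,3): δ = 42.97°  ✓
  (0,4): δ = 1.46°  ✓
  (0,5): δ = 69.17°  ·
  (0,6): δ = 146.10°  ·
  (1,2): δ = 132.09°  ·
  (1,3): δ = 84.73°  ·
  (1,4): δ = 40.30°  ✓
  (1,5): δ = 27.41°  ✓
  (1,6): δ = 104.34°  ·
  (2,3): δ = 132.64°  ·
  (2,4): δ = 88.21°  ·
  (2,5): δ = 20.50°  ✓
  (2,6): δ = 56.43°  ✓
  (3,4): δ = 135.57°  ·
  (3,5): δ = 67.86°  ·
  (3,6): δ = 9.07°  ✓
  (4,5): δ = 112.29°  ·
  (4,6): δ = 35.35°  ✓
  (5,6): δ = 103.06°  ·
antipodal pairs: 8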